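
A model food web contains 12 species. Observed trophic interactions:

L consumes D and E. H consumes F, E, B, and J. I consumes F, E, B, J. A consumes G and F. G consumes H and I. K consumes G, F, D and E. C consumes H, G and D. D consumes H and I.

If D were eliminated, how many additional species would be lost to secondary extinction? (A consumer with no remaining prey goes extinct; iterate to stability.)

Remove D.
Every predator of it retains at least one other prey: L still has E; K still has E, F, G; C still has H, G.
No consumer loses all prey, so no secondary extinctions occur.

0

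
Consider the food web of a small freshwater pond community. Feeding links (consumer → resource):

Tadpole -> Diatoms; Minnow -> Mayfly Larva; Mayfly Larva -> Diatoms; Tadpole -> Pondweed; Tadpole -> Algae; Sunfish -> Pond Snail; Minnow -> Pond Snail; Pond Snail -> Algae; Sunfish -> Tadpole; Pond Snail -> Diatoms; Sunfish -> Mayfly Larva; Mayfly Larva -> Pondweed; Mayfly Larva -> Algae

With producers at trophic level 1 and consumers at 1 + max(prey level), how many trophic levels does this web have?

3

Producers (level 1): Algae, Pondweed, Diatoms.
Algae → Mayfly Larva → Sunfish gives Sunfish level 3.
No species has a prey at level 3, so no species reaches level 4.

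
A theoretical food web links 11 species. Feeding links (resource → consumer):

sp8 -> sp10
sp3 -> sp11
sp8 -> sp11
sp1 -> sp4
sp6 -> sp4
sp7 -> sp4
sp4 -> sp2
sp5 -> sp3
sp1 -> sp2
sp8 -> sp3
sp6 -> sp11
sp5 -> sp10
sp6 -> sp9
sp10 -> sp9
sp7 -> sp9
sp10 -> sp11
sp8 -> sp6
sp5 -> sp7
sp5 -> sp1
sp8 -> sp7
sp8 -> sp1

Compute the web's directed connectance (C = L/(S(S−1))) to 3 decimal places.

The web has S = 11 species and L = 21 feeding links.
C = L / (S(S−1)) = 21 / 110 = 0.1909 ≈ 0.191.

C = 0.191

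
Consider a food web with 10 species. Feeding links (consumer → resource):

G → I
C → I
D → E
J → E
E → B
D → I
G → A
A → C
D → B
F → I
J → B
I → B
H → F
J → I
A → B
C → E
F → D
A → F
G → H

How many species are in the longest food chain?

One longest chain: B → I → D → F → H → G.
It has 6 species and 5 links.

6 species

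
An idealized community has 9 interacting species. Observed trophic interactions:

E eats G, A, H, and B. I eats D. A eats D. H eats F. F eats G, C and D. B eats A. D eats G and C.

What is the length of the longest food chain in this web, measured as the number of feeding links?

One longest chain: G → D → F → H → E.
It has 5 species and 4 links.

4 links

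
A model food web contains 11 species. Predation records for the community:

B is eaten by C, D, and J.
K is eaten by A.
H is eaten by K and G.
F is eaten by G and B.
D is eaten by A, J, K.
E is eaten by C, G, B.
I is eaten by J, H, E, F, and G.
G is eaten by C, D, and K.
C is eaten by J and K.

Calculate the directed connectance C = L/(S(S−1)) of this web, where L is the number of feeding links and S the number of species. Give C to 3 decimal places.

The web has S = 11 species and L = 24 feeding links.
C = L / (S(S−1)) = 24 / 110 = 0.2182 ≈ 0.218.

C = 0.218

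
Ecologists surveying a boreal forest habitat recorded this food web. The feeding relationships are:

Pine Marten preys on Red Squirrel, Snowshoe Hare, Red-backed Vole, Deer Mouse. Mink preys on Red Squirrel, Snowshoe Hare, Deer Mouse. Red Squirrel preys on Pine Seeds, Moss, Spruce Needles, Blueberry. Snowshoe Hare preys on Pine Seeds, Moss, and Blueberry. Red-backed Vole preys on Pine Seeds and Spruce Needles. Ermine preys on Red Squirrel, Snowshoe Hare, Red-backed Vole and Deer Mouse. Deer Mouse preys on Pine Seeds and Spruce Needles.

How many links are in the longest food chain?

2 links

One longest chain: Pine Seeds → Deer Mouse → Ermine.
It has 3 species and 2 links.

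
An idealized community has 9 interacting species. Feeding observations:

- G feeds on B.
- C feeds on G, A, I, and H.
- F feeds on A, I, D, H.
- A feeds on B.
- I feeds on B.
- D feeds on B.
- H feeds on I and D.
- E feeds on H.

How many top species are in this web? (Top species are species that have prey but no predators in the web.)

Top species (has prey, but nothing eats it): C, E, F.
Count: 3.

3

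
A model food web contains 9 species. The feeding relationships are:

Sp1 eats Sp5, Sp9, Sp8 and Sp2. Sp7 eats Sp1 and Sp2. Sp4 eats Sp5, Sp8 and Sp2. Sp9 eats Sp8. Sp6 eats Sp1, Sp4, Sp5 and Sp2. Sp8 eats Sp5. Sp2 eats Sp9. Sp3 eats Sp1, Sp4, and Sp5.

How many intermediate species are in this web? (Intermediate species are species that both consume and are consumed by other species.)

5

Intermediate species (has both prey and predators): Sp8, Sp9, Sp2, Sp1, Sp4.
Count: 5.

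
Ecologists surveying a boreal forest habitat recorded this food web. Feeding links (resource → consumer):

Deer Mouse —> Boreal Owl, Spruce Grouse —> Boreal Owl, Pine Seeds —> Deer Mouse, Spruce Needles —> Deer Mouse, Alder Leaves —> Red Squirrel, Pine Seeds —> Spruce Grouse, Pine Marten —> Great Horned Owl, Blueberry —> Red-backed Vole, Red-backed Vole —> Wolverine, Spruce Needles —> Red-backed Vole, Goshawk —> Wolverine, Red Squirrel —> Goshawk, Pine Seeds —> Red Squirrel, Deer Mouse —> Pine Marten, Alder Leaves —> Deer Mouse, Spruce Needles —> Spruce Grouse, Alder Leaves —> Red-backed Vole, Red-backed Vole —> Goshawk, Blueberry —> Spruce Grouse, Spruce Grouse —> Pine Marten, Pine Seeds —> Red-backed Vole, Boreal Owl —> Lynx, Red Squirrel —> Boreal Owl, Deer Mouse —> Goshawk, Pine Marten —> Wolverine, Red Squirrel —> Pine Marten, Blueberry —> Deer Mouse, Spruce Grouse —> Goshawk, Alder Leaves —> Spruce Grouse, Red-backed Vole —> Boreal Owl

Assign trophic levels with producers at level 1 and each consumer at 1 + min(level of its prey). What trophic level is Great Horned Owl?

Trophic level 4

Spruce Needles is a producer → level 1.
Deer Mouse eats Spruce Needles → level 2.
Pine Marten eats Deer Mouse → level 3.
Great Horned Owl eats Pine Marten → level 4.
No prey of Great Horned Owl is below level 3, so 4 is the minimum.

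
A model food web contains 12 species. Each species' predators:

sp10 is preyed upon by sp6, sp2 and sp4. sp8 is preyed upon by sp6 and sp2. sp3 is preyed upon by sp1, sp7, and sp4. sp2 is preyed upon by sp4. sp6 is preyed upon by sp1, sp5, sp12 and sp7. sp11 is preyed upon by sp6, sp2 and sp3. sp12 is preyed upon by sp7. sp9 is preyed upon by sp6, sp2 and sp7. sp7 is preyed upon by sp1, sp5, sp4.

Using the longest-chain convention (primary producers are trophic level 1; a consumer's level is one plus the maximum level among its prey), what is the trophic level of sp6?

Trophic level 2

sp10 is a producer → level 1.
sp6 eats sp10 (level 1); other prey at levels: sp8 1, sp11 1, sp9 1 → level 2.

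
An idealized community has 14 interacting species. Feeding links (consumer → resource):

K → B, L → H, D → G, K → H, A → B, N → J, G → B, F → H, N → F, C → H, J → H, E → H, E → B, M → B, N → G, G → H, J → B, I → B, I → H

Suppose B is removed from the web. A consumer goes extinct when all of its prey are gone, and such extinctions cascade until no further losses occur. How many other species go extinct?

2

Remove B.
Round 1: M (all prey gone), A (all prey gone) → extinct.
No further losses. Total secondary extinctions: 2.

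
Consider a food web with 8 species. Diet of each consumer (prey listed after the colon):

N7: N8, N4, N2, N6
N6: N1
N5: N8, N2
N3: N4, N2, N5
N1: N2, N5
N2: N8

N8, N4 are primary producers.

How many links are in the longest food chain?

One longest chain: N8 → N2 → N5 → N1 → N6 → N7.
It has 6 species and 5 links.

5 links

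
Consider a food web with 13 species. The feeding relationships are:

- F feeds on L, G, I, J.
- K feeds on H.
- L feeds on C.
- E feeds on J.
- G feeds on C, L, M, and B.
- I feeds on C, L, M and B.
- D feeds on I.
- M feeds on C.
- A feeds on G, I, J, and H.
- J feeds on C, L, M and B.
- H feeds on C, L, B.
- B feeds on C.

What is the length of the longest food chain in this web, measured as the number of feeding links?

3 links

One longest chain: C → M → G → F.
It has 4 species and 3 links.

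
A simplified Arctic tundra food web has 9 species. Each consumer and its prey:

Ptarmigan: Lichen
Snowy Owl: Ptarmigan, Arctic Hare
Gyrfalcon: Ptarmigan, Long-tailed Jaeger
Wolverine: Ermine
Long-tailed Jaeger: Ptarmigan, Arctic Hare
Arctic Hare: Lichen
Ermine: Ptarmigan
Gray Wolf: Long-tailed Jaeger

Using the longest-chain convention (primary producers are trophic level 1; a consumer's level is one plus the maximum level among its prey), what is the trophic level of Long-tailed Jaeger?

Trophic level 3

Lichen is a producer → level 1.
Ptarmigan eats Lichen → level 2.
Long-tailed Jaeger eats Ptarmigan (level 2); other prey at levels: Arctic Hare 2 → level 3.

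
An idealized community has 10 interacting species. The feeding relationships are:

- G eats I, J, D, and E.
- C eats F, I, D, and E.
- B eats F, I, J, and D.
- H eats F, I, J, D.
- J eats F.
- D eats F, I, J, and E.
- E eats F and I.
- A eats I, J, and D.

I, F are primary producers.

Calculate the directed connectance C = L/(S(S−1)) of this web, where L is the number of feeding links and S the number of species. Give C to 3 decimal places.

C = 0.289

The web has S = 10 species and L = 26 feeding links.
C = L / (S(S−1)) = 26 / 90 = 0.2889 ≈ 0.289.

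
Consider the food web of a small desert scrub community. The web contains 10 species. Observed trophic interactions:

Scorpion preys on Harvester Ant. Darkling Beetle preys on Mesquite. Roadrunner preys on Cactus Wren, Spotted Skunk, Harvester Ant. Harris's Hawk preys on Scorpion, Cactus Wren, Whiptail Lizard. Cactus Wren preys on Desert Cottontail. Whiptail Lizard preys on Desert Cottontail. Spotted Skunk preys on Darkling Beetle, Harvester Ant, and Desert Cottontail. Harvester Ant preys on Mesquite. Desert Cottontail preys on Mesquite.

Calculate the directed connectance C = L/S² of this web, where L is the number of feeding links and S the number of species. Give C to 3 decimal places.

C = 0.150

The web has S = 10 species and L = 15 feeding links.
C = L / S² = 15 / 100 = 0.1500 ≈ 0.150.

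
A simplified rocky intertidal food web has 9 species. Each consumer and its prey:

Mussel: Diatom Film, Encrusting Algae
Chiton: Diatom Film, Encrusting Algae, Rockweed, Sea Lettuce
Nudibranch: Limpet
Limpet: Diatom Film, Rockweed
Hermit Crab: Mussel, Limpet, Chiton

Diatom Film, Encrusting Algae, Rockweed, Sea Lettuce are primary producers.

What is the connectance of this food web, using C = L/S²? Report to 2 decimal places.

The web has S = 9 species and L = 12 feeding links.
C = L / S² = 12 / 81 = 0.1481 ≈ 0.15.

C = 0.15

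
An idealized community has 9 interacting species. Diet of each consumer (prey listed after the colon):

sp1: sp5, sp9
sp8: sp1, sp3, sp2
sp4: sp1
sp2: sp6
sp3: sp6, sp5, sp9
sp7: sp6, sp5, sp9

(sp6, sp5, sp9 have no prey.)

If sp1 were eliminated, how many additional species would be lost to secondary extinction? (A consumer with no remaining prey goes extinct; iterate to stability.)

1

Remove sp1.
Round 1: sp4 (all prey gone) → extinct.
No further losses. Total secondary extinctions: 1.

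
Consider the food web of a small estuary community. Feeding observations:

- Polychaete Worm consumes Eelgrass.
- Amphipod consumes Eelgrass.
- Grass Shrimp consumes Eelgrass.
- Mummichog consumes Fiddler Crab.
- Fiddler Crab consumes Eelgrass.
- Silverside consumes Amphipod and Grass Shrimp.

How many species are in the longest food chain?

One longest chain: Eelgrass → Fiddler Crab → Mummichog.
It has 3 species and 2 links.

3 species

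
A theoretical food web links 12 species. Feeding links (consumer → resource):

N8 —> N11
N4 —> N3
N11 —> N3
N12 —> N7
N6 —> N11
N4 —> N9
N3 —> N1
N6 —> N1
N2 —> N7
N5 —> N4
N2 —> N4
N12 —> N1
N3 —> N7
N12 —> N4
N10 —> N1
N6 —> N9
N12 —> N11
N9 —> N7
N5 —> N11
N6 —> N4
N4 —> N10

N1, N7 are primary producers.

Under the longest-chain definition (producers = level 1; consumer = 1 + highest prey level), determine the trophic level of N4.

N1 is a producer → level 1.
N3 eats N1 (level 1); other prey at levels: N7 1 → level 2.
N4 eats N3 (level 2); other prey at levels: N9 2, N10 2 → level 3.

Trophic level 3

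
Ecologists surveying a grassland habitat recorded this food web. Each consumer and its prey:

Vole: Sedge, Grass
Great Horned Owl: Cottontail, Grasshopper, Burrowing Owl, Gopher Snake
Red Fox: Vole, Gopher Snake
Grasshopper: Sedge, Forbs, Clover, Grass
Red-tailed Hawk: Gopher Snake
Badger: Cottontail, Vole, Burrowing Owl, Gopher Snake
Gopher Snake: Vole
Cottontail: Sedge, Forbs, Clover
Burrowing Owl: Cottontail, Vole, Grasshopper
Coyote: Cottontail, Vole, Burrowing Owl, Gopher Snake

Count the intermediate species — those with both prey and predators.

5

Intermediate species (has both prey and predators): Cottontail, Vole, Grasshopper, Burrowing Owl, Gopher Snake.
Count: 5.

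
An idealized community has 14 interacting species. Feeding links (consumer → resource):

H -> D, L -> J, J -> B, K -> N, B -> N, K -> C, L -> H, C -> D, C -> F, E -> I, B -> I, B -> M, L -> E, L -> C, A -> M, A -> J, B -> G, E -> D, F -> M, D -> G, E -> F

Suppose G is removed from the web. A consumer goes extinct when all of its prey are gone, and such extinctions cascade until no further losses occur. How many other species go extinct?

2

Remove G.
Round 1: D (all prey gone) → extinct.
Round 2: H (all prey gone) → extinct.
No further losses. Total secondary extinctions: 2.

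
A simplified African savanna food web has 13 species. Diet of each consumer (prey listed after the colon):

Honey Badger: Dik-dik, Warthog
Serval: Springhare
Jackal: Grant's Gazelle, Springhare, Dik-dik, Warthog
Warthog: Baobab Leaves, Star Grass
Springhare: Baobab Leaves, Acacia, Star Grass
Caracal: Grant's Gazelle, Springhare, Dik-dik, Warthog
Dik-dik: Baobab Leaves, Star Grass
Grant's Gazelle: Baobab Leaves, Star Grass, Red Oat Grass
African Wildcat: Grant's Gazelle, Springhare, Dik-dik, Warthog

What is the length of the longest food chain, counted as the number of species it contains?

3 species

One longest chain: Baobab Leaves → Dik-dik → Honey Badger.
It has 3 species and 2 links.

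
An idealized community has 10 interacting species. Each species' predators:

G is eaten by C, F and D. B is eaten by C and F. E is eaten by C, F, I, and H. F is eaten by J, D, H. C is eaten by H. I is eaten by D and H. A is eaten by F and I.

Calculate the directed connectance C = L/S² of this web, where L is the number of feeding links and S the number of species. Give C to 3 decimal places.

The web has S = 10 species and L = 17 feeding links.
C = L / S² = 17 / 100 = 0.1700 ≈ 0.170.

C = 0.170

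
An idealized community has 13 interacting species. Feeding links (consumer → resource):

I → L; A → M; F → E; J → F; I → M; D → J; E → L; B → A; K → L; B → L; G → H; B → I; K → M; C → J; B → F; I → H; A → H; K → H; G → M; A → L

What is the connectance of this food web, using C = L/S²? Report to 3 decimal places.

The web has S = 13 species and L = 20 feeding links.
C = L / S² = 20 / 169 = 0.1183 ≈ 0.118.

C = 0.118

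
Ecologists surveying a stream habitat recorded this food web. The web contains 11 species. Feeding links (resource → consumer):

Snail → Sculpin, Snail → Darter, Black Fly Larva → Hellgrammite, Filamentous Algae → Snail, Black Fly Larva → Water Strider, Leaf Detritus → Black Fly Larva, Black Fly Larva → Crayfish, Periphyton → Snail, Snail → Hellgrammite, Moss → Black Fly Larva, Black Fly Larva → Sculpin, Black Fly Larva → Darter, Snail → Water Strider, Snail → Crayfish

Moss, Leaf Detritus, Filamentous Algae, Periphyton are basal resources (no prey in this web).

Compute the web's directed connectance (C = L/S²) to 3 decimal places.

C = 0.116

The web has S = 11 species and L = 14 feeding links.
C = L / S² = 14 / 121 = 0.1157 ≈ 0.116.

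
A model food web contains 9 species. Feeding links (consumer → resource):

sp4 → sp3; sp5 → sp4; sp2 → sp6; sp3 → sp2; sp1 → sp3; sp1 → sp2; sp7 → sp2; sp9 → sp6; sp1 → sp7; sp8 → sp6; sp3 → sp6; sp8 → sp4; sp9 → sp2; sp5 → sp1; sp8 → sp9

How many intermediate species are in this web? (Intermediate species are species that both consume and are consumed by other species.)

Intermediate species (has both prey and predators): sp2, sp7, sp9, sp3, sp1, sp4.
Count: 6.

6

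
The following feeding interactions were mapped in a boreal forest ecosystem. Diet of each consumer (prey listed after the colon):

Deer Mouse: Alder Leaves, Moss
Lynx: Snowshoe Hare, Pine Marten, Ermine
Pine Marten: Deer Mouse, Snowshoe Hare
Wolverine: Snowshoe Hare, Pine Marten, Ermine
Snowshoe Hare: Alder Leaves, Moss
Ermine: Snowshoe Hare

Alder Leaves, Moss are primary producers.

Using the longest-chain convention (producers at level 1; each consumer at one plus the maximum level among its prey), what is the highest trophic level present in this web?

4

Producers (level 1): Alder Leaves, Moss.
Alder Leaves → Deer Mouse → Pine Marten → Lynx gives Lynx level 4.
No species has a prey at level 4, so no species reaches level 5.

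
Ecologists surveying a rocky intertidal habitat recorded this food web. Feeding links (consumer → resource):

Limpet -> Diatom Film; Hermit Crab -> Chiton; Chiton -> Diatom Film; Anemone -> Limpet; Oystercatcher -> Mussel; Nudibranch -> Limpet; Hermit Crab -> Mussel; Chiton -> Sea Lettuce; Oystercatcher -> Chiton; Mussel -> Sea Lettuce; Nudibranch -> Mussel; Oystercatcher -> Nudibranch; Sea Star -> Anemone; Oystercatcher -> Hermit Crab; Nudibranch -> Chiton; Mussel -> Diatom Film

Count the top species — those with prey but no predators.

Top species (has prey, but nothing eats it): Sea Star, Oystercatcher.
Count: 2.

2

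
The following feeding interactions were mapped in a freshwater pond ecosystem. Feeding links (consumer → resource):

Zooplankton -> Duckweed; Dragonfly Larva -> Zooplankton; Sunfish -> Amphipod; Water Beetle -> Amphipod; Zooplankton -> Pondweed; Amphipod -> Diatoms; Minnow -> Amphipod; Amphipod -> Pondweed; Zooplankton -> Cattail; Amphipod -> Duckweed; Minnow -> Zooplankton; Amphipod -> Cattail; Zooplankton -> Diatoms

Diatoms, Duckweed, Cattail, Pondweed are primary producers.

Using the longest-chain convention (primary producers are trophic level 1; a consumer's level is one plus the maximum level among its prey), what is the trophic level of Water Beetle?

Trophic level 3

Diatoms is a producer → level 1.
Amphipod eats Diatoms (level 1); other prey at levels: Duckweed 1, Cattail 1, Pondweed 1 → level 2.
Water Beetle eats Amphipod → level 3.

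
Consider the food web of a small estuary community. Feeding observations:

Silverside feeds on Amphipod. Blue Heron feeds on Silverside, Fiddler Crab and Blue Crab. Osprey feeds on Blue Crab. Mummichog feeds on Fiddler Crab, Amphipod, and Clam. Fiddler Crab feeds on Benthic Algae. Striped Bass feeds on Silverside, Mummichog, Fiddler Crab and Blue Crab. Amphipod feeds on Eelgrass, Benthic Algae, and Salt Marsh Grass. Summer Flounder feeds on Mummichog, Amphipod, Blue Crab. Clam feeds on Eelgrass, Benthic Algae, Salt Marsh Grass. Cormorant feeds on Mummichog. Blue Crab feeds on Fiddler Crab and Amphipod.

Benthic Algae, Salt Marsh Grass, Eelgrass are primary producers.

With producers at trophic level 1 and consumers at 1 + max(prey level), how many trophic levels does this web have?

4

Producers (level 1): Benthic Algae, Salt Marsh Grass, Eelgrass.
Benthic Algae → Fiddler Crab → Blue Crab → Striped Bass gives Striped Bass level 4.
No species has a prey at level 4, so no species reaches level 5.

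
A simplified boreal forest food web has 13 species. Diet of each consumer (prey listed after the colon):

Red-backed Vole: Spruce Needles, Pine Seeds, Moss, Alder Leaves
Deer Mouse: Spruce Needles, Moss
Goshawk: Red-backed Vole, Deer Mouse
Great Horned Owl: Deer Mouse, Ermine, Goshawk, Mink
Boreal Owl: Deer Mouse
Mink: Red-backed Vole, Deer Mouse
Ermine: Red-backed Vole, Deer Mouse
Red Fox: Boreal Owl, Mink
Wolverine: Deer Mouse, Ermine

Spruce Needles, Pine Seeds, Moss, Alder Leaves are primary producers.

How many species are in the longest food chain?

One longest chain: Spruce Needles → Red-backed Vole → Ermine → Wolverine.
It has 4 species and 3 links.

4 species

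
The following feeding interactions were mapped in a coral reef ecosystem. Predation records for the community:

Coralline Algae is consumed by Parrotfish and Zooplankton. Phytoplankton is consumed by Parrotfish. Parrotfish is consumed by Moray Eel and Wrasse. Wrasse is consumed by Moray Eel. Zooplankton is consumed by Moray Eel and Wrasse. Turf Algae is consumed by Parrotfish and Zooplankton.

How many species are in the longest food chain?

4 species

One longest chain: Turf Algae → Zooplankton → Wrasse → Moray Eel.
It has 4 species and 3 links.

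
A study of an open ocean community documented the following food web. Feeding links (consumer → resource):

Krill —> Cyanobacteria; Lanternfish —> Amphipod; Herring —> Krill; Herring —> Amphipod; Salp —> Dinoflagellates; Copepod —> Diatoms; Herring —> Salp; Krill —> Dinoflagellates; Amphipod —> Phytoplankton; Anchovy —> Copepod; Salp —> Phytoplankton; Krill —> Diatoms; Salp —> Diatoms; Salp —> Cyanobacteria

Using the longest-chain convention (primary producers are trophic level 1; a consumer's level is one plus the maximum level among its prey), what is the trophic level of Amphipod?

Trophic level 2

Phytoplankton is a producer → level 1.
Amphipod eats Phytoplankton → level 2.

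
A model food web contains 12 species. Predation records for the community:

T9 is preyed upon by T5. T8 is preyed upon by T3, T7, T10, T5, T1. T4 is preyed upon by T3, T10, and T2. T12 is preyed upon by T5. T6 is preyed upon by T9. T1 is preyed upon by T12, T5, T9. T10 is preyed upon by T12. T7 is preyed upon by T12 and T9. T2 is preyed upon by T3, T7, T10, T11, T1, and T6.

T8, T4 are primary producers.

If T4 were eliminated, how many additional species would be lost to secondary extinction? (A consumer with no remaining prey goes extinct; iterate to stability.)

3

Remove T4.
Round 1: T2 (all prey gone) → extinct.
Round 2: T11 (all prey gone), T6 (all prey gone) → extinct.
No further losses. Total secondary extinctions: 3.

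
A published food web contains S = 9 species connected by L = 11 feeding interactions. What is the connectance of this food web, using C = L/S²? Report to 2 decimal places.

The web has S = 9 species and L = 11 feeding links.
C = L / S² = 11 / 81 = 0.1358 ≈ 0.14.

C = 0.14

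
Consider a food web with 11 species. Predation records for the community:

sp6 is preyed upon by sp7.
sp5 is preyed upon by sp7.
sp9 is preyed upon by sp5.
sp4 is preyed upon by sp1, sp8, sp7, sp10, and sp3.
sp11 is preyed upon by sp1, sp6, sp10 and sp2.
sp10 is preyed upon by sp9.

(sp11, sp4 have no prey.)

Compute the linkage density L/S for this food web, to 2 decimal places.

L/S = 1.18

There are L = 13 links among S = 11 species.
L/S = 13/11 = 1.1818 ≈ 1.18.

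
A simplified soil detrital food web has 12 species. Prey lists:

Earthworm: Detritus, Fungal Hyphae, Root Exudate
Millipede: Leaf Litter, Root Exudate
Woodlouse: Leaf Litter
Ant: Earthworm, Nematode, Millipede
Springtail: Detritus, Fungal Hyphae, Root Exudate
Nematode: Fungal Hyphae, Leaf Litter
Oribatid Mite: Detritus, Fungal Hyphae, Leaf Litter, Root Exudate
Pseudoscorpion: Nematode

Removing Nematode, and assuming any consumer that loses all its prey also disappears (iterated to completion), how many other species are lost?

1

Remove Nematode.
Round 1: Pseudoscorpion (all prey gone) → extinct.
No further losses. Total secondary extinctions: 1.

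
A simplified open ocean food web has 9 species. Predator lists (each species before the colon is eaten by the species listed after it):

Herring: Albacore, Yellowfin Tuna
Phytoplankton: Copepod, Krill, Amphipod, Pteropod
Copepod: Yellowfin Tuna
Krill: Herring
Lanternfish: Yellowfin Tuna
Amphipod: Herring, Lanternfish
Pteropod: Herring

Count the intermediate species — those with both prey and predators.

Intermediate species (has both prey and predators): Copepod, Krill, Amphipod, Pteropod, Herring, Lanternfish.
Count: 6.

6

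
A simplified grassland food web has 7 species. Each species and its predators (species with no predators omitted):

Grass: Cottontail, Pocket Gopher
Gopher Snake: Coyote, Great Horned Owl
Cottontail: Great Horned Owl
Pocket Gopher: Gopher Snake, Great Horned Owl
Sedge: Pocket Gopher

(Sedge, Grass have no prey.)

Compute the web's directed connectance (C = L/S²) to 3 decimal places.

C = 0.163

The web has S = 7 species and L = 8 feeding links.
C = L / S² = 8 / 49 = 0.1633 ≈ 0.163.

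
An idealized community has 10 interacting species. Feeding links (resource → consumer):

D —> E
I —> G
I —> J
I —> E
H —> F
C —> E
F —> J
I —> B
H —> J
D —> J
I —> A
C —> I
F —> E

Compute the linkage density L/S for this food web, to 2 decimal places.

There are L = 13 links among S = 10 species.
L/S = 13/10 = 1.3000 ≈ 1.30.

L/S = 1.30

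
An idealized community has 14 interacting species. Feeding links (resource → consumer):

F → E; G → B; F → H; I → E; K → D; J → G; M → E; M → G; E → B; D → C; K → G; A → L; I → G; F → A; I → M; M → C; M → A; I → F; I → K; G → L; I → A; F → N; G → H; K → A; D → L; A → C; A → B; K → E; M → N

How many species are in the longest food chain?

4 species

One longest chain: I → M → G → H.
It has 4 species and 3 links.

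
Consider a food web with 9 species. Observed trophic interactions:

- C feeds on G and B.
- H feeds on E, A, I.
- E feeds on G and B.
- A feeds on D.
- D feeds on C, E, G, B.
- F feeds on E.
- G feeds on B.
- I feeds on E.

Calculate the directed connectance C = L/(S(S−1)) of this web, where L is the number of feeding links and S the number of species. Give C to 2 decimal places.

C = 0.21

The web has S = 9 species and L = 15 feeding links.
C = L / (S(S−1)) = 15 / 72 = 0.2083 ≈ 0.21.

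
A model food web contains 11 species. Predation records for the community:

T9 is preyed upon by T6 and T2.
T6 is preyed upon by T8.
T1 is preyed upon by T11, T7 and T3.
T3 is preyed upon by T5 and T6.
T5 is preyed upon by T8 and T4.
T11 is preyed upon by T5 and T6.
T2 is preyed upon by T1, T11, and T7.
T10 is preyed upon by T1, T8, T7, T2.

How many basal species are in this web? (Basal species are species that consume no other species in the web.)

Basal species (no prey listed): T9, T10.
Count: 2.

2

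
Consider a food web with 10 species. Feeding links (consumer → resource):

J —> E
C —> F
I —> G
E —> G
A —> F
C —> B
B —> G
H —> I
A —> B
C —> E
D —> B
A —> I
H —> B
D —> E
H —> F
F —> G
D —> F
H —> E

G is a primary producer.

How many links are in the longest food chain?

One longest chain: G → F → D.
It has 3 species and 2 links.

2 links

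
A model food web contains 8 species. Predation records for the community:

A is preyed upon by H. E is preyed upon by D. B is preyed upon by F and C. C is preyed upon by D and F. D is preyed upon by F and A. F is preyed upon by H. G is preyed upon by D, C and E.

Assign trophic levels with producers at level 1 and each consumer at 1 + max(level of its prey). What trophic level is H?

G is a producer → level 1.
C eats G (level 1); other prey at levels: B 1 → level 2.
D eats C (level 2); other prey at levels: G 1, E 2 → level 3.
A eats D → level 4.
H eats A (level 4); other prey at levels: F 4 → level 5.

Trophic level 5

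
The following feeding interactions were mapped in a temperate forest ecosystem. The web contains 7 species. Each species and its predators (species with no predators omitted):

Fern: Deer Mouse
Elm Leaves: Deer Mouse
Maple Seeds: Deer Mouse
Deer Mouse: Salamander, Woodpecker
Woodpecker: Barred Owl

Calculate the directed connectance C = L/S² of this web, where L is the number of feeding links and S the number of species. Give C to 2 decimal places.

The web has S = 7 species and L = 6 feeding links.
C = L / S² = 6 / 49 = 0.1224 ≈ 0.12.

C = 0.12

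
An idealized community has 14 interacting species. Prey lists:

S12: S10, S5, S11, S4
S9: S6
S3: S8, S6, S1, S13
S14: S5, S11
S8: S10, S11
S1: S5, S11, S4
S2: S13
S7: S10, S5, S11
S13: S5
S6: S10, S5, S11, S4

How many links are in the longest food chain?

2 links

One longest chain: S5 → S13 → S3.
It has 3 species and 2 links.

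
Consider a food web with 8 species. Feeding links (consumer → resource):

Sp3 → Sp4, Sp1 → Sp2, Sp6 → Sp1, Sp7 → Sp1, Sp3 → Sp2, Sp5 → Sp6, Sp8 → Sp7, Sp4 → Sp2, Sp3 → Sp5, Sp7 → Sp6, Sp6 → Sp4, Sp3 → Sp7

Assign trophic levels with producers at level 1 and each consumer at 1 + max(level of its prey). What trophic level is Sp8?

Sp2 is a producer → level 1.
Sp1 eats Sp2 → level 2.
Sp6 eats Sp1 (level 2); other prey at levels: Sp4 2 → level 3.
Sp7 eats Sp6 (level 3); other prey at levels: Sp1 2 → level 4.
Sp8 eats Sp7 → level 5.

Trophic level 5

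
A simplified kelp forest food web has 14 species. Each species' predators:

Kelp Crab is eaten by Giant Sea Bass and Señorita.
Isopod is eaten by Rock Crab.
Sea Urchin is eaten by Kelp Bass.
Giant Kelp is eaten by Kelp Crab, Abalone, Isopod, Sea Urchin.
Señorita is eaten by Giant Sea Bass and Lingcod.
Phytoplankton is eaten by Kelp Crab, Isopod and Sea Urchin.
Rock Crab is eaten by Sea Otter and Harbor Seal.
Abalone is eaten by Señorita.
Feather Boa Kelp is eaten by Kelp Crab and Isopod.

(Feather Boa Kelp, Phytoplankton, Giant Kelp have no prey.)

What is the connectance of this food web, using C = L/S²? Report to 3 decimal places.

The web has S = 14 species and L = 18 feeding links.
C = L / S² = 18 / 196 = 0.0918 ≈ 0.092.

C = 0.092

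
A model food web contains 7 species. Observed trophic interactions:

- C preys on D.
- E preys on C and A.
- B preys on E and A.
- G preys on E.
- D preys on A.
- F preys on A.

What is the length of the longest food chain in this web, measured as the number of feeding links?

4 links

One longest chain: A → D → C → E → G.
It has 5 species and 4 links.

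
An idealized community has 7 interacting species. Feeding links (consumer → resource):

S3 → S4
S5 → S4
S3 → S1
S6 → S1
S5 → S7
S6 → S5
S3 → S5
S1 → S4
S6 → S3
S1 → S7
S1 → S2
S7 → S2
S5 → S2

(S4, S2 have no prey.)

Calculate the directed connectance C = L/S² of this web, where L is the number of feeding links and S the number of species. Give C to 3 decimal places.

C = 0.265

The web has S = 7 species and L = 13 feeding links.
C = L / S² = 13 / 49 = 0.2653 ≈ 0.265.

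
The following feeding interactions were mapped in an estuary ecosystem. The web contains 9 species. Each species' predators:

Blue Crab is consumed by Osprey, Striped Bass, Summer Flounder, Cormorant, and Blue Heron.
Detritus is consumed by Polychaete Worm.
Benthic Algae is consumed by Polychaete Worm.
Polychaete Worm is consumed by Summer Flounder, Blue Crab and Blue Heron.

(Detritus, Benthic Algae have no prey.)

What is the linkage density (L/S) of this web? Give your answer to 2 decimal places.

L/S = 1.11

There are L = 10 links among S = 9 species.
L/S = 10/9 = 1.1111 ≈ 1.11.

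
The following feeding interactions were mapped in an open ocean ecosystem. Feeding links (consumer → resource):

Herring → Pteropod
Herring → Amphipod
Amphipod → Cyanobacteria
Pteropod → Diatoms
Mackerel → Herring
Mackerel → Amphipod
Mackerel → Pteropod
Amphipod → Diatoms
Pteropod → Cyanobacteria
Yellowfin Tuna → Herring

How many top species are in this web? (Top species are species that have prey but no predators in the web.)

2

Top species (has prey, but nothing eats it): Mackerel, Yellowfin Tuna.
Count: 2.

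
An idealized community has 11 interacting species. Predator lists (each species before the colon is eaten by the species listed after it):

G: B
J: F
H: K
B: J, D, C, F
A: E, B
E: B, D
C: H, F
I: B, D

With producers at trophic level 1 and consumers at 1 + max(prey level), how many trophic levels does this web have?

Producers (level 1): A, G, I.
A → E → B → C → H → K gives K level 6.
No species has a prey at level 6, so no species reaches level 7.

6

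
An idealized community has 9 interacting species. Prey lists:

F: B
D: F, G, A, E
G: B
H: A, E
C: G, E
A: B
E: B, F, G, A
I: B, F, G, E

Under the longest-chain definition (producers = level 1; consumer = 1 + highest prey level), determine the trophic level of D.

Trophic level 4

B is a producer → level 1.
F eats B → level 2.
E eats F (level 2); other prey at levels: B 1, G 2, A 2 → level 3.
D eats E (level 3); other prey at levels: F 2, G 2, A 2 → level 4.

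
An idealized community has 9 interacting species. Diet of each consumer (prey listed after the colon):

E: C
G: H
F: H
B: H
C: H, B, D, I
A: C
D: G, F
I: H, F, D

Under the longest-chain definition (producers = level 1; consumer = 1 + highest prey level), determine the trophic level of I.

H is a producer → level 1.
G eats H → level 2.
D eats G (level 2); other prey at levels: F 2 → level 3.
I eats D (level 3); other prey at levels: H 1, F 2 → level 4.

Trophic level 4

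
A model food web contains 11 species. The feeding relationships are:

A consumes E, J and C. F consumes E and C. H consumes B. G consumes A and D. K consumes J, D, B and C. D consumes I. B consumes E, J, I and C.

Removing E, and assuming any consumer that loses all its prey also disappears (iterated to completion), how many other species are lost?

Remove E.
Every predator of it retains at least one other prey: A still has J, C; B still has J, I, C; F still has C.
No consumer loses all prey, so no secondary extinctions occur.

0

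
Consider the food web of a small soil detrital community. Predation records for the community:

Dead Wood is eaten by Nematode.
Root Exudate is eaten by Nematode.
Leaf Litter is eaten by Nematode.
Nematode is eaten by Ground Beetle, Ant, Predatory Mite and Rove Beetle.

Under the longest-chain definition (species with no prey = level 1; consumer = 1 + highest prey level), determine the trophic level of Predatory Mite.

Leaf Litter has no prey (basal) → level 1.
Nematode eats Leaf Litter (level 1); other prey at levels: Root Exudate 1, Dead Wood 1 → level 2.
Predatory Mite eats Nematode → level 3.

Trophic level 3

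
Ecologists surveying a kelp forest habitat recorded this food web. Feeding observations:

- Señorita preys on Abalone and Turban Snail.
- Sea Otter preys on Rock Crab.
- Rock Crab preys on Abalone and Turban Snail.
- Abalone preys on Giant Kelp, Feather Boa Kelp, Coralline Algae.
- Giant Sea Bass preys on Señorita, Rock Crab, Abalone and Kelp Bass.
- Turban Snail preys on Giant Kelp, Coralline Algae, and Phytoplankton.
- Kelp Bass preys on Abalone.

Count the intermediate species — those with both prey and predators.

5

Intermediate species (has both prey and predators): Turban Snail, Abalone, Señorita, Kelp Bass, Rock Crab.
Count: 5.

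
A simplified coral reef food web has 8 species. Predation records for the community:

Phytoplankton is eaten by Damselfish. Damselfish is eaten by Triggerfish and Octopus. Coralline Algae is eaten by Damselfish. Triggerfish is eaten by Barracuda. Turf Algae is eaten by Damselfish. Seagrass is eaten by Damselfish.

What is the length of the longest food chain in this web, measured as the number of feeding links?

3 links

One longest chain: Phytoplankton → Damselfish → Triggerfish → Barracuda.
It has 4 species and 3 links.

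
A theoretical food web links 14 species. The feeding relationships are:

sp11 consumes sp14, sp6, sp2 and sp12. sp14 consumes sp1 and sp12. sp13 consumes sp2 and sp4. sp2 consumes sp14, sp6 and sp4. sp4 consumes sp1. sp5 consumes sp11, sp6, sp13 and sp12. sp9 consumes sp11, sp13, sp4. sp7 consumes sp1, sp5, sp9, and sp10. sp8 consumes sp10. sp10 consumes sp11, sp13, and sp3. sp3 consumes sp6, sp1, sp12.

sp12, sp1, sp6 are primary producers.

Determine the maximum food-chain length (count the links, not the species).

One longest chain: sp12 → sp14 → sp2 → sp13 → sp10 → sp7.
It has 6 species and 5 links.

5 links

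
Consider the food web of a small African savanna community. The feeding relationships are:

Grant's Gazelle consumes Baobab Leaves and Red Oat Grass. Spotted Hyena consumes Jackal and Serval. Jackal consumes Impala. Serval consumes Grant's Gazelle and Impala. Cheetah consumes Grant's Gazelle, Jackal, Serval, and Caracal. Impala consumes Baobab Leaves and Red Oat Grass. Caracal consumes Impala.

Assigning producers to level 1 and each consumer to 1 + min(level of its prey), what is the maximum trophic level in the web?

4

Producers (level 1): Baobab Leaves, Red Oat Grass.
Following each consumer down to its lowest-level prey: Baobab Leaves → Impala → Serval → Spotted Hyena (levels 1 through 4).
All prey of Spotted Hyena (Serval 3, Jackal 3) are at level 3 or above, so Spotted Hyena is at level 1 + 3 = 4.
Every consumer has at least one prey at level 3 or below, so none exceeds level 4.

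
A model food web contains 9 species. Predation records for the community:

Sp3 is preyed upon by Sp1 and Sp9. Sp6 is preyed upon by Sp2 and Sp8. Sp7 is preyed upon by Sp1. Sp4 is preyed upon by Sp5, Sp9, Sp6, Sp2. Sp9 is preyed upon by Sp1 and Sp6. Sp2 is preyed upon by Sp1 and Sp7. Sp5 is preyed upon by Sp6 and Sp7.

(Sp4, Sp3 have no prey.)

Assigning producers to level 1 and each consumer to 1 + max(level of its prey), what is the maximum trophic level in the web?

Producers (level 1): Sp4, Sp3.
Sp4 → Sp9 → Sp6 → Sp2 → Sp7 → Sp1 gives Sp1 level 6.
No species has a prey at level 6, so no species reaches level 7.

6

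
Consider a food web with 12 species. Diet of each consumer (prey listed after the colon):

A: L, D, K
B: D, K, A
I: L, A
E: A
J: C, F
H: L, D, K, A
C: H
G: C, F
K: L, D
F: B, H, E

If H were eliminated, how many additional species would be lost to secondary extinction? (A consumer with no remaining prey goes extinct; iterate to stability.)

1

Remove H.
Round 1: C (all prey gone) → extinct.
No further losses. Total secondary extinctions: 1.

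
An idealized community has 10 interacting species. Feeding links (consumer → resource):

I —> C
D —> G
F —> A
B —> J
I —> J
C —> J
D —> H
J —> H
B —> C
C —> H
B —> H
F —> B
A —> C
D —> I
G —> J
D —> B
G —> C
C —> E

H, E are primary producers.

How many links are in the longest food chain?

4 links

One longest chain: H → J → C → I → D.
It has 5 species and 4 links.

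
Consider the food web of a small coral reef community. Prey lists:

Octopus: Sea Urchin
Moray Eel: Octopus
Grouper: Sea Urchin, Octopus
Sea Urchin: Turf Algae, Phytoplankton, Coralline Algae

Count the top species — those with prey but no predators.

Top species (has prey, but nothing eats it): Grouper, Moray Eel.
Count: 2.

2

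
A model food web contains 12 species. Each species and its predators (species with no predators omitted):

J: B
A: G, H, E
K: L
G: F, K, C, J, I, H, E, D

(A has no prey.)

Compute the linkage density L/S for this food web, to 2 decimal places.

There are L = 13 links among S = 12 species.
L/S = 13/12 = 1.0833 ≈ 1.08.

L/S = 1.08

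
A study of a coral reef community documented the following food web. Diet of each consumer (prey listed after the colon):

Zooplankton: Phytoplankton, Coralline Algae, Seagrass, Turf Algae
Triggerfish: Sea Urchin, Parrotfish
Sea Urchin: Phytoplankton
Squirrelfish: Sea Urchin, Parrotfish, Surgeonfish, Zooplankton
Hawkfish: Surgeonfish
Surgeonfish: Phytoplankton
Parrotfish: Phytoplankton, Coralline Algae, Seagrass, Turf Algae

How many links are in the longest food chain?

One longest chain: Phytoplankton → Sea Urchin → Squirrelfish.
It has 3 species and 2 links.

2 links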